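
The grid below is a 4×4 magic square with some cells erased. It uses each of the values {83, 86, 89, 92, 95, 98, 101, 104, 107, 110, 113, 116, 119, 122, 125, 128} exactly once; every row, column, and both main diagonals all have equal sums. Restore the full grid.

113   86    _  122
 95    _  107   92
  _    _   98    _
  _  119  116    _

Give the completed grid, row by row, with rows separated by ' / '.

113 86 101 122 / 95 128 107 92 / 110 89 98 125 / 104 119 116 83

The 16 entries sum to 1688, so each line sums to 1688/4 = 422.
The remaining cell in row 1 is (1,3) = 422 − 321 = 101.
From row 2, 422 − (95 + 107 + 92) gives (2,2) = 128.
From column 2, 422 − (86 + 128 + 119) gives (3,2) = 89.
Main diagonal: 113 + 128 + 98 + ? = 422, so (4,4) = 83.
Anti-diagonal must total 422; the given cells sum to 318, so (4,1) = 104.
Column 1 must total 422; the given cells sum to 312, so (3,1) = 110.
Using column 4: 122 + 92 + 83 + ? → (3,4) = 422 − 297 = 125.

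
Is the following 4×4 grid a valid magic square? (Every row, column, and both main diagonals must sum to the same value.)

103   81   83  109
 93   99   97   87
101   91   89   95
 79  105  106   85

Row 1: 103 + 81 + 83 + 109 = 376.
Row 2: 93 + 99 + 97 + 87 = 376.
Row 3: 101 + 91 + 89 + 95 = 376.
Row 4: 79 + 105 + 106 + 85 = 375.
Column 1: 103 + 93 + 101 + 79 = 376.
Column 2: 81 + 99 + 91 + 105 = 376.
Column 3: 83 + 97 + 89 + 106 = 375.
Column 4: 109 + 87 + 95 + 85 = 376.
Main diagonal: 103 + 99 + 89 + 85 = 376.
Anti-diagonal: 109 + 97 + 91 + 79 = 376.

No — row 2 sums to 376 but row 4 sums to 375.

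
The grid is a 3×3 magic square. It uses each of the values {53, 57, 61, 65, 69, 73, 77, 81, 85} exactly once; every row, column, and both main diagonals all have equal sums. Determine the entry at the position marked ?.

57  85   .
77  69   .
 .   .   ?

The 9 entries sum to 621, so each line sums to 621/3 = 207.
The remaining cell in row 1 is (1,3) = 207 − 142 = 65.
Row 2 must total 207; the given cells sum to 146, so (2,3) = 61.
Using column 1: 57 + 77 + ? → (3,1) = 207 − 134 = 73.
Using column 2: 85 + 69 + ? → (3,2) = 207 − 154 = 53.
Column 3 must total 207; the given cells sum to 126, so (3,3) = 81.

81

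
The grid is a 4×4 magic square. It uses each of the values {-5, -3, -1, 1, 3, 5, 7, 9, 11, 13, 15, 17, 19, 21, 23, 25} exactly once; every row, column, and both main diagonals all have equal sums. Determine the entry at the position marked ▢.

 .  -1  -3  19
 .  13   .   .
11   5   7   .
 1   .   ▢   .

The 16 entries sum to 160, so each line sums to 160/4 = 40.
Row 1 must total 40; the given cells sum to 15, so (1,1) = 25.
From row 3, 40 − (11 + 5 + 7) gives (3,4) = 17.
Using column 1: 25 + 11 + 1 + ? → (2,1) = 40 − 37 = 3.
Column 2 must total 40; the given cells sum to 17, so (4,2) = 23.
Main diagonal needs 40; the known cells sum to 45, so (4,4) = -5.
The remaining cell in anti-diagonal is (2,3) = 40 − 25 = 15.
Row 2 must total 40; the given cells sum to 31, so (2,4) = 9.
Row 4 must total 40; the given cells sum to 19, so (4,3) = 21.

21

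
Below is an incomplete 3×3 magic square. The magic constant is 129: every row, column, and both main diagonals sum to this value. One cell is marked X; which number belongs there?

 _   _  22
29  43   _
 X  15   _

Row 2: 29 + 43 + ? = 129, so (2,3) = 57.
Using column 2: 43 + 15 + ? → (1,2) = 129 − 58 = 71.
Column 3 must total 129; the given cells sum to 79, so (3,3) = 50.
Main diagonal needs 129; the known cells sum to 93, so (1,1) = 36.
Anti-diagonal: 22 + 43 + ? = 129, so (3,1) = 64.

64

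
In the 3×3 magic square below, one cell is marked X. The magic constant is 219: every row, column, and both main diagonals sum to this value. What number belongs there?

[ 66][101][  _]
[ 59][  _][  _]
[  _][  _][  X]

From row 1, 219 − (66 + 101) gives (1,3) = 52.
The remaining cell in column 1 is (3,1) = 219 − 125 = 94.
The remaining cell in anti-diagonal is (2,2) = 219 − 146 = 73.
Row 2: 59 + 73 + ? = 219, so (2,3) = 87.
The remaining cell in column 2 is (3,2) = 219 − 174 = 45.
Column 3: 52 + 87 + ? = 219, so (3,3) = 80.

80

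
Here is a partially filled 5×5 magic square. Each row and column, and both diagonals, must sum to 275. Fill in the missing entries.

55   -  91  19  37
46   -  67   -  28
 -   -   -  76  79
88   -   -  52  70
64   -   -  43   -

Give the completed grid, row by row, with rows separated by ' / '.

The remaining cell in row 1 is (1,2) = 275 − 202 = 73.
Column 1 needs 275; the known cells sum to 253, so (3,1) = 22.
Column 4 needs 275; the known cells sum to 190, so (2,4) = 85.
Column 5 needs 275; the known cells sum to 214, so (5,5) = 61.
The remaining cell in row 2 is (2,2) = 275 − 226 = 49.
From main diagonal, 275 − (55 + 49 + 52 + 61) gives (3,3) = 58.
Anti-diagonal: 37 + 85 + 58 + 64 + ? = 275, so (4,2) = 31.
Using row 3: 22 + 58 + 76 + 79 + ? → (3,2) = 275 − 235 = 40.
Row 4: 88 + 31 + 52 + 70 + ? = 275, so (4,3) = 34.
The remaining cell in column 2 is (5,2) = 275 − 193 = 82.
Column 3 needs 275; the known cells sum to 250, so (5,3) = 25.

55 73 91 19 37 / 46 49 67 85 28 / 22 40 58 76 79 / 88 31 34 52 70 / 64 82 25 43 61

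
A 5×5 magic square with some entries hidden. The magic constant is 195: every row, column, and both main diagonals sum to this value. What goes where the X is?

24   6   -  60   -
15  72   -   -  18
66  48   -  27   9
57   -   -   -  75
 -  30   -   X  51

Row 3 needs 195; the known cells sum to 150, so (3,3) = 45.
Column 1 must total 195; the given cells sum to 162, so (5,1) = 33.
From column 2, 195 − (6 + 72 + 48 + 30) gives (4,2) = 39.
Column 5: 18 + 9 + 75 + 51 + ? = 195, so (1,5) = 42.
Main diagonal must total 195; the given cells sum to 192, so (4,4) = 3.
The remaining cell in anti-diagonal is (2,4) = 195 − 159 = 36.
Row 1 needs 195; the known cells sum to 132, so (1,3) = 63.
Row 2 must total 195; the given cells sum to 141, so (2,3) = 54.
The remaining cell in row 4 is (4,3) = 195 − 174 = 21.
From column 3, 195 − (63 + 54 + 45 + 21) gives (5,3) = 12.
Column 4 must total 195; the given cells sum to 126, so (5,4) = 69.

69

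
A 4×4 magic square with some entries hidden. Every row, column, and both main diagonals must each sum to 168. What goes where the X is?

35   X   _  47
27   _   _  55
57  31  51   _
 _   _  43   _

Row 3 must total 168; the given cells sum to 139, so (3,4) = 29.
From column 1, 168 − (35 + 27 + 57) gives (4,1) = 49.
Column 4 needs 168; the known cells sum to 131, so (4,4) = 37.
Using main diagonal: 35 + 51 + 37 + ? → (2,2) = 168 − 123 = 45.
From anti-diagonal, 168 − (47 + 31 + 49) gives (2,3) = 41.
From row 4, 168 − (49 + 43 + 37) gives (4,2) = 39.
From column 2, 168 − (45 + 31 + 39) gives (1,2) = 53.

53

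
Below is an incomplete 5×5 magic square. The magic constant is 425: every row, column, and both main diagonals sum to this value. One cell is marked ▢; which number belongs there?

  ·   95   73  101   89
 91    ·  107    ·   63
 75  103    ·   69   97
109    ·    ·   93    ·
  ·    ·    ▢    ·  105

99

Row 1: 95 + 73 + 101 + 89 + ? = 425, so (1,1) = 67.
From row 3, 425 − (75 + 103 + 69 + 97) gives (3,3) = 81.
Column 1 must total 425; the given cells sum to 342, so (5,1) = 83.
Column 5 must total 425; the given cells sum to 354, so (4,5) = 71.
Main diagonal: 67 + 81 + 93 + 105 + ? = 425, so (2,2) = 79.
From row 2, 425 − (91 + 79 + 107 + 63) gives (2,4) = 85.
Column 4: 101 + 85 + 69 + 93 + ? = 425, so (5,4) = 77.
Anti-diagonal: 89 + 85 + 81 + 83 + ? = 425, so (4,2) = 87.
Row 4 needs 425; the known cells sum to 360, so (4,3) = 65.
The remaining cell in column 2 is (5,2) = 425 − 364 = 61.
Using column 3: 73 + 107 + 81 + 65 + ? → (5,3) = 425 − 326 = 99.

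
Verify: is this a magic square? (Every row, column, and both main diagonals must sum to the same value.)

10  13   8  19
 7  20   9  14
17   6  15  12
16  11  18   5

Row 1: 10 + 13 + 8 + 19 = 50.
Row 2: 7 + 20 + 9 + 14 = 50.
Row 3: 17 + 6 + 15 + 12 = 50.
Row 4: 16 + 11 + 18 + 5 = 50.
Column 1: 10 + 7 + 17 + 16 = 50.
Column 2: 13 + 20 + 6 + 11 = 50.
Column 3: 8 + 9 + 15 + 18 = 50.
Column 4: 19 + 14 + 12 + 5 = 50.
Main diagonal: 10 + 20 + 15 + 5 = 50.
Anti-diagonal: 19 + 9 + 6 + 16 = 50.
All lines sum to 50.

Yes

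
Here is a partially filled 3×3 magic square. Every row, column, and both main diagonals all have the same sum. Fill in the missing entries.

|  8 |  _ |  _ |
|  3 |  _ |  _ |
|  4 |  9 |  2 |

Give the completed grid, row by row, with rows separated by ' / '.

Row 3 is already complete: 4 + 9 + 2 = 15, so that is the magic constant.
The remaining cell in main diagonal is (2,2) = 15 − 10 = 5.
Anti-diagonal: 5 + 4 + ? = 15, so (1,3) = 6.
Row 1 must total 15; the given cells sum to 14, so (1,2) = 1.
From row 2, 15 − (3 + 5) gives (2,3) = 7.

8 1 6 / 3 5 7 / 4 9 2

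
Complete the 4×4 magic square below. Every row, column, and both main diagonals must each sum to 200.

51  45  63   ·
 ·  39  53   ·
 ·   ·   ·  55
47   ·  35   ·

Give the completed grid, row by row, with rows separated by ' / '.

Row 1: 51 + 45 + 63 + ? = 200, so (1,4) = 41.
Using column 3: 63 + 53 + 35 + ? → (3,3) = 200 − 151 = 49.
From main diagonal, 200 − (51 + 39 + 49) gives (4,4) = 61.
Anti-diagonal: 41 + 53 + 47 + ? = 200, so (3,2) = 59.
From row 3, 200 − (59 + 49 + 55) gives (3,1) = 37.
Row 4 must total 200; the given cells sum to 143, so (4,2) = 57.
Column 1: 51 + 37 + 47 + ? = 200, so (2,1) = 65.
Column 4 needs 200; the known cells sum to 157, so (2,4) = 43.

51 45 63 41 / 65 39 53 43 / 37 59 49 55 / 47 57 35 61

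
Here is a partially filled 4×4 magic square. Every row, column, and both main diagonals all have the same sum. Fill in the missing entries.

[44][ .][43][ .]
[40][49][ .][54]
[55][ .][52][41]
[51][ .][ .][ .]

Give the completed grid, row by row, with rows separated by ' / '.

Column 1 is already complete: 44 + 40 + 55 + 51 = 190, so that is the magic constant.
The remaining cell in row 2 is (2,3) = 190 − 143 = 47.
From row 3, 190 − (55 + 52 + 41) gives (3,2) = 42.
Using column 3: 43 + 47 + 52 + ? → (4,3) = 190 − 142 = 48.
The remaining cell in main diagonal is (4,4) = 190 − 145 = 45.
Anti-diagonal needs 190; the known cells sum to 140, so (1,4) = 50.
Row 1 needs 190; the known cells sum to 137, so (1,2) = 53.
Row 4 needs 190; the known cells sum to 144, so (4,2) = 46.

44 53 43 50 / 40 49 47 54 / 55 42 52 41 / 51 46 48 45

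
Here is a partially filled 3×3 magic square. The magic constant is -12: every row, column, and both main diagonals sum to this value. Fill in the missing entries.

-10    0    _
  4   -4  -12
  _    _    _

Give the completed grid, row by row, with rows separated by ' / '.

Row 1 must total -12; the given cells sum to -10, so (1,3) = -2.
Column 1: -10 + 4 + ? = -12, so (3,1) = -6.
The remaining cell in column 2 is (3,2) = -12 − (-4) = -8.
Column 3 needs -12; the known cells sum to -14, so (3,3) = 2.

-10 0 -2 / 4 -4 -12 / -6 -8 2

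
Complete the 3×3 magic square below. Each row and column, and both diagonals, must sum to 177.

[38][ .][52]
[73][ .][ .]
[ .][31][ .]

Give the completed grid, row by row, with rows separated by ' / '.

Row 1 must total 177; the given cells sum to 90, so (1,2) = 87.
The remaining cell in column 1 is (3,1) = 177 − 111 = 66.
Using column 2: 87 + 31 + ? → (2,2) = 177 − 118 = 59.
Using main diagonal: 38 + 59 + ? → (3,3) = 177 − 97 = 80.
Row 2 needs 177; the known cells sum to 132, so (2,3) = 45.

38 87 52 / 73 59 45 / 66 31 80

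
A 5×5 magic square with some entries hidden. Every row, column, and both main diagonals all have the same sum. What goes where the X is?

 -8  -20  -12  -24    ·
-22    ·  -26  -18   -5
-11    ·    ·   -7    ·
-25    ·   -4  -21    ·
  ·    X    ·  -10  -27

-6

Column 4 is complete and sums to -80; that is the magic constant.
The remaining cell in row 1 is (1,5) = -80 − (-64) = -16.
Row 2 must total -80; the given cells sum to -71, so (2,2) = -9.
Column 1 needs -80; the known cells sum to -66, so (5,1) = -14.
Using main diagonal: -8 + (-9) + (-21) + (-27) + ? → (3,3) = -80 − (-65) = -15.
Using anti-diagonal: -16 + (-18) + (-15) + (-14) + ? → (4,2) = -80 − (-63) = -17.
Row 4: -25 + (-17) + (-4) + (-21) + ? = -80, so (4,5) = -13.
From column 3, -80 − (-12 + (-26) + (-15) + (-4)) gives (5,3) = -23.
From column 5, -80 − (-16 + (-5) + (-13) + (-27)) gives (3,5) = -19.
Row 3: -11 + (-15) + (-7) + (-19) + ? = -80, so (3,2) = -28.
Row 5 needs -80; the known cells sum to -74, so (5,2) = -6.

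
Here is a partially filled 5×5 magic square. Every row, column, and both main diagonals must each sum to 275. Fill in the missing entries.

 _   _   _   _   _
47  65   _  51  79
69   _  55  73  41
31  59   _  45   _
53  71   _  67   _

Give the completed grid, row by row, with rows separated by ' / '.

The remaining cell in row 2 is (2,3) = 275 − 242 = 33.
Row 3 needs 275; the known cells sum to 238, so (3,2) = 37.
Column 1 must total 275; the given cells sum to 200, so (1,1) = 75.
Column 2: 65 + 37 + 59 + 71 + ? = 275, so (1,2) = 43.
The remaining cell in column 4 is (1,4) = 275 − 236 = 39.
Main diagonal needs 275; the known cells sum to 240, so (5,5) = 35.
From anti-diagonal, 275 − (51 + 55 + 59 + 53) gives (1,5) = 57.
Row 1: 75 + 43 + 39 + 57 + ? = 275, so (1,3) = 61.
The remaining cell in row 5 is (5,3) = 275 − 226 = 49.
Column 3: 61 + 33 + 55 + 49 + ? = 275, so (4,3) = 77.
Column 5 needs 275; the known cells sum to 212, so (4,5) = 63.

75 43 61 39 57 / 47 65 33 51 79 / 69 37 55 73 41 / 31 59 77 45 63 / 53 71 49 67 35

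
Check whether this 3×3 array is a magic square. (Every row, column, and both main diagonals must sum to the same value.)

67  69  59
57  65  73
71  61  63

Yes

Row 1: 67 + 69 + 59 = 195.
Row 2: 57 + 65 + 73 = 195.
Row 3: 71 + 61 + 63 = 195.
Column 1: 67 + 57 + 71 = 195.
Column 2: 69 + 65 + 61 = 195.
Column 3: 59 + 73 + 63 = 195.
Main diagonal: 67 + 65 + 63 = 195.
Anti-diagonal: 59 + 65 + 71 = 195.
All lines sum to 195.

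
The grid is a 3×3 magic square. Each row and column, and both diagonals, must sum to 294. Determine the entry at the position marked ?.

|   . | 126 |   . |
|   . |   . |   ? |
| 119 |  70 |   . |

From row 3, 294 − (119 + 70) gives (3,3) = 105.
Column 2: 126 + 70 + ? = 294, so (2,2) = 98.
Main diagonal: 98 + 105 + ? = 294, so (1,1) = 91.
Anti-diagonal: 98 + 119 + ? = 294, so (1,3) = 77.
Column 1 must total 294; the given cells sum to 210, so (2,1) = 84.
Using column 3: 77 + 105 + ? → (2,3) = 294 − 182 = 112.

112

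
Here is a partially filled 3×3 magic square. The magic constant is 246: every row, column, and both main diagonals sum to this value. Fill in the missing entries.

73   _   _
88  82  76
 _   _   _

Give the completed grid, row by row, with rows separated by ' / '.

73 94 79 / 88 82 76 / 85 70 91

Column 1 needs 246; the known cells sum to 161, so (3,1) = 85.
Main diagonal: 73 + 82 + ? = 246, so (3,3) = 91.
From anti-diagonal, 246 − (82 + 85) gives (1,3) = 79.
Row 1 must total 246; the given cells sum to 152, so (1,2) = 94.
Row 3 must total 246; the given cells sum to 176, so (3,2) = 70.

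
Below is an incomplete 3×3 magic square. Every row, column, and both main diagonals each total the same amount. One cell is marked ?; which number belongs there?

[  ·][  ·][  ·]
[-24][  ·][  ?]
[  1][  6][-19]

16

Row 3 is complete and sums to -12; that is the magic constant.
Column 1 must total -12; the given cells sum to -23, so (1,1) = 11.
From main diagonal, -12 − (11 + (-19)) gives (2,2) = -4.
The remaining cell in anti-diagonal is (1,3) = -12 − (-3) = -9.
Row 1 needs -12; the known cells sum to 2, so (1,2) = -14.
Using row 2: -24 + (-4) + ? → (2,3) = -12 − (-28) = 16.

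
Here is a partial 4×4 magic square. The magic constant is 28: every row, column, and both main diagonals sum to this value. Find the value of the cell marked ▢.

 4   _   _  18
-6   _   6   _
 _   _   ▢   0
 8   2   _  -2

10

Row 4 needs 28; the known cells sum to 8, so (4,3) = 20.
The remaining cell in column 1 is (3,1) = 28 − 6 = 22.
Column 4 needs 28; the known cells sum to 16, so (2,4) = 12.
From anti-diagonal, 28 − (18 + 6 + 8) gives (3,2) = -4.
Row 2 must total 28; the given cells sum to 12, so (2,2) = 16.
Row 3 must total 28; the given cells sum to 18, so (3,3) = 10.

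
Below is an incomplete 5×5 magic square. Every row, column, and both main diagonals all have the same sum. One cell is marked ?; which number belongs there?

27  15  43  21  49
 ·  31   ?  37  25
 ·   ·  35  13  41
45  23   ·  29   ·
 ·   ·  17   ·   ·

Row 1 is complete and sums to 155; that is the magic constant.
Column 4 needs 155; the known cells sum to 100, so (5,4) = 55.
Main diagonal needs 155; the known cells sum to 122, so (5,5) = 33.
Anti-diagonal needs 155; the known cells sum to 144, so (5,1) = 11.
From row 5, 155 − (11 + 17 + 55 + 33) gives (5,2) = 39.
Column 2 must total 155; the given cells sum to 108, so (3,2) = 47.
From column 5, 155 − (49 + 25 + 41 + 33) gives (4,5) = 7.
Row 3 needs 155; the known cells sum to 136, so (3,1) = 19.
Using row 4: 45 + 23 + 29 + 7 + ? → (4,3) = 155 − 104 = 51.
From column 1, 155 − (27 + 19 + 45 + 11) gives (2,1) = 53.
Column 3 must total 155; the given cells sum to 146, so (2,3) = 9.

9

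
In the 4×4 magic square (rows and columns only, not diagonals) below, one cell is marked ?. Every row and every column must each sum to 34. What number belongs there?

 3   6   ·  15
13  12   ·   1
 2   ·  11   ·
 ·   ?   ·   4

Row 1: 3 + 6 + 15 + ? = 34, so (1,3) = 10.
The remaining cell in row 2 is (2,3) = 34 − 26 = 8.
Column 1 needs 34; the known cells sum to 18, so (4,1) = 16.
Using column 3: 10 + 8 + 11 + ? → (4,3) = 34 − 29 = 5.
Column 4 must total 34; the given cells sum to 20, so (3,4) = 14.
Row 3 must total 34; the given cells sum to 27, so (3,2) = 7.
Row 4: 16 + 5 + 4 + ? = 34, so (4,2) = 9.

9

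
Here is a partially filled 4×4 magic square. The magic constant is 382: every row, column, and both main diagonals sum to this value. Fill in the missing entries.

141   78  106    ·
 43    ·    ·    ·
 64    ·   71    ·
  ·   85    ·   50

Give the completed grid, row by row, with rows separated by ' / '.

The remaining cell in row 1 is (1,4) = 382 − 325 = 57.
Column 1 must total 382; the given cells sum to 248, so (4,1) = 134.
Main diagonal must total 382; the given cells sum to 262, so (2,2) = 120.
From row 4, 382 − (134 + 85 + 50) gives (4,3) = 113.
The remaining cell in column 2 is (3,2) = 382 − 283 = 99.
Using column 3: 106 + 71 + 113 + ? → (2,3) = 382 − 290 = 92.
Row 2: 43 + 120 + 92 + ? = 382, so (2,4) = 127.
Row 3 must total 382; the given cells sum to 234, so (3,4) = 148.

141 78 106 57 / 43 120 92 127 / 64 99 71 148 / 134 85 113 50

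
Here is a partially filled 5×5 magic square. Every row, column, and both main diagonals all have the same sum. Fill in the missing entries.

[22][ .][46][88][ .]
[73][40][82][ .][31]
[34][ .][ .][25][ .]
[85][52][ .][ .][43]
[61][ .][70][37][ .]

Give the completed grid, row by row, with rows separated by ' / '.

Column 1 is already complete: 22 + 73 + 34 + 85 + 61 = 275, so that is the magic constant.
From row 2, 275 − (73 + 40 + 82 + 31) gives (2,4) = 49.
The remaining cell in column 4 is (4,4) = 275 − 199 = 76.
Row 4: 85 + 52 + 76 + 43 + ? = 275, so (4,3) = 19.
Using column 3: 46 + 82 + 19 + 70 + ? → (3,3) = 275 − 217 = 58.
The remaining cell in main diagonal is (5,5) = 275 − 196 = 79.
The remaining cell in anti-diagonal is (1,5) = 275 − 220 = 55.
Row 1 must total 275; the given cells sum to 211, so (1,2) = 64.
Row 5 must total 275; the given cells sum to 247, so (5,2) = 28.
Column 2 must total 275; the given cells sum to 184, so (3,2) = 91.
The remaining cell in column 5 is (3,5) = 275 − 208 = 67.

22 64 46 88 55 / 73 40 82 49 31 / 34 91 58 25 67 / 85 52 19 76 43 / 61 28 70 37 79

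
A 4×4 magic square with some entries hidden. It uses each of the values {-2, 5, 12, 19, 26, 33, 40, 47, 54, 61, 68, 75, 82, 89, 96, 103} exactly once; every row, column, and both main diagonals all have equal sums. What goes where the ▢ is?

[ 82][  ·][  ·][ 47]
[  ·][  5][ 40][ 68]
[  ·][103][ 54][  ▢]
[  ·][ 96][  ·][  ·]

The 16 entries sum to 808, so each line sums to 808/4 = 202.
Row 2 needs 202; the known cells sum to 113, so (2,1) = 89.
From column 2, 202 − (5 + 103 + 96) gives (1,2) = -2.
From main diagonal, 202 − (82 + 5 + 54) gives (4,4) = 61.
Using anti-diagonal: 47 + 40 + 103 + ? → (4,1) = 202 − 190 = 12.
From row 1, 202 − (82 + (-2) + 47) gives (1,3) = 75.
Row 4: 12 + 96 + 61 + ? = 202, so (4,3) = 33.
Column 1 needs 202; the known cells sum to 183, so (3,1) = 19.
Using column 4: 47 + 68 + 61 + ? → (3,4) = 202 − 176 = 26.

26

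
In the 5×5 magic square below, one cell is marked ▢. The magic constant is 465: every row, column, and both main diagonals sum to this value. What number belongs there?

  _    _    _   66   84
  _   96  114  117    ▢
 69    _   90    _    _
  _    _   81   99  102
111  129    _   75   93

Using row 5: 111 + 129 + 75 + 93 + ? → (5,3) = 465 − 408 = 57.
Using column 3: 114 + 90 + 81 + 57 + ? → (1,3) = 465 − 342 = 123.
Column 4 needs 465; the known cells sum to 357, so (3,4) = 108.
The remaining cell in main diagonal is (1,1) = 465 − 378 = 87.
Anti-diagonal must total 465; the given cells sum to 402, so (4,2) = 63.
Row 1 needs 465; the known cells sum to 360, so (1,2) = 105.
Row 4 needs 465; the known cells sum to 345, so (4,1) = 120.
The remaining cell in column 1 is (2,1) = 465 − 387 = 78.
Column 2 needs 465; the known cells sum to 393, so (3,2) = 72.
Row 2: 78 + 96 + 114 + 117 + ? = 465, so (2,5) = 60.

60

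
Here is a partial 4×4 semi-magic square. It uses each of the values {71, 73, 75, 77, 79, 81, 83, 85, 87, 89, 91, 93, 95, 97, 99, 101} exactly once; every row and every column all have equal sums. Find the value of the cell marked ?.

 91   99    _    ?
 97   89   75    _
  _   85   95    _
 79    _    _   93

81

The 16 entries sum to 1376, so each line sums to 1376/4 = 344.
Row 2 needs 344; the known cells sum to 261, so (2,4) = 83.
From column 1, 344 − (91 + 97 + 79) gives (3,1) = 77.
Column 2 needs 344; the known cells sum to 273, so (4,2) = 71.
The remaining cell in row 3 is (3,4) = 344 − 257 = 87.
The remaining cell in row 4 is (4,3) = 344 − 243 = 101.
Column 3: 75 + 95 + 101 + ? = 344, so (1,3) = 73.
Column 4 needs 344; the known cells sum to 263, so (1,4) = 81.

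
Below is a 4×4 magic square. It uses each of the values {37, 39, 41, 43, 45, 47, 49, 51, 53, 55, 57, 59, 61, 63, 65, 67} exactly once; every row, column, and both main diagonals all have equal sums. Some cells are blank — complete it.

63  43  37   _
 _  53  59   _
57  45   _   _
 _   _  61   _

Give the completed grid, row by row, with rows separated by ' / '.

63 43 37 65 / 49 53 59 47 / 57 45 51 55 / 39 67 61 41

The 16 entries sum to 832, so each line sums to 832/4 = 208.
The remaining cell in row 1 is (1,4) = 208 − 143 = 65.
From column 2, 208 − (43 + 53 + 45) gives (4,2) = 67.
From column 3, 208 − (37 + 59 + 61) gives (3,3) = 51.
Using main diagonal: 63 + 53 + 51 + ? → (4,4) = 208 − 167 = 41.
Anti-diagonal must total 208; the given cells sum to 169, so (4,1) = 39.
From row 3, 208 − (57 + 45 + 51) gives (3,4) = 55.
Column 1 must total 208; the given cells sum to 159, so (2,1) = 49.
Column 4 must total 208; the given cells sum to 161, so (2,4) = 47.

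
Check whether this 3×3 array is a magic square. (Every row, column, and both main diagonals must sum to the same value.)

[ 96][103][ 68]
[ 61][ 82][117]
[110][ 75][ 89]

No — column 1 sums to 267 but row 2 sums to 260.

Row 1: 96 + 103 + 68 = 267.
Row 2: 61 + 82 + 117 = 260.
Row 3: 110 + 75 + 89 = 274.
Column 1: 96 + 61 + 110 = 267.
Column 2: 103 + 82 + 75 = 260.
Column 3: 68 + 117 + 89 = 274.
Main diagonal: 96 + 82 + 89 = 267.
Anti-diagonal: 68 + 82 + 110 = 260.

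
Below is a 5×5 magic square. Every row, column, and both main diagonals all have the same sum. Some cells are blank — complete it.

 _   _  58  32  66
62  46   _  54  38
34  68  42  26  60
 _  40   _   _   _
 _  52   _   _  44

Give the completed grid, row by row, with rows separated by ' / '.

50 24 58 32 66 / 62 46 30 54 38 / 34 68 42 26 60 / 56 40 64 48 22 / 28 52 36 70 44

Row 3 is already complete: 34 + 68 + 42 + 26 + 60 = 230, so that is the magic constant.
From row 2, 230 − (62 + 46 + 54 + 38) gives (2,3) = 30.
Using column 2: 46 + 68 + 40 + 52 + ? → (1,2) = 230 − 206 = 24.
From column 5, 230 − (66 + 38 + 60 + 44) gives (4,5) = 22.
Anti-diagonal: 66 + 54 + 42 + 40 + ? = 230, so (5,1) = 28.
From row 1, 230 − (24 + 58 + 32 + 66) gives (1,1) = 50.
Using column 1: 50 + 62 + 34 + 28 + ? → (4,1) = 230 − 174 = 56.
Main diagonal needs 230; the known cells sum to 182, so (4,4) = 48.
Using row 4: 56 + 40 + 48 + 22 + ? → (4,3) = 230 − 166 = 64.
Column 3: 58 + 30 + 42 + 64 + ? = 230, so (5,3) = 36.
From column 4, 230 − (32 + 54 + 26 + 48) gives (5,4) = 70.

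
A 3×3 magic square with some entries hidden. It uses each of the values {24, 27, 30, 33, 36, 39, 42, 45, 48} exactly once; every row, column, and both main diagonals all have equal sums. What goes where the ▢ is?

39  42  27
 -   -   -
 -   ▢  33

30

The 9 entries sum to 324, so each line sums to 324/3 = 108.
Using column 3: 27 + 33 + ? → (2,3) = 108 − 60 = 48.
Using main diagonal: 39 + 33 + ? → (2,2) = 108 − 72 = 36.
Anti-diagonal: 27 + 36 + ? = 108, so (3,1) = 45.
Row 2 needs 108; the known cells sum to 84, so (2,1) = 24.
Row 3 must total 108; the given cells sum to 78, so (3,2) = 30.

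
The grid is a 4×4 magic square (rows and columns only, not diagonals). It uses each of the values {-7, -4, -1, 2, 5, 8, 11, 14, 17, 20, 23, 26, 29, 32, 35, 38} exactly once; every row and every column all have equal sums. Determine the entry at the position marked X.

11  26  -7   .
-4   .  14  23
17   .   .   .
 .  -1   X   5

The 16 entries sum to 248, so each line sums to 248/4 = 62.
Row 1 must total 62; the given cells sum to 30, so (1,4) = 32.
Row 2 must total 62; the given cells sum to 33, so (2,2) = 29.
Column 1 must total 62; the given cells sum to 24, so (4,1) = 38.
The remaining cell in column 2 is (3,2) = 62 − 54 = 8.
Column 4 must total 62; the given cells sum to 60, so (3,4) = 2.
Row 3 needs 62; the known cells sum to 27, so (3,3) = 35.
Row 4 must total 62; the given cells sum to 42, so (4,3) = 20.

20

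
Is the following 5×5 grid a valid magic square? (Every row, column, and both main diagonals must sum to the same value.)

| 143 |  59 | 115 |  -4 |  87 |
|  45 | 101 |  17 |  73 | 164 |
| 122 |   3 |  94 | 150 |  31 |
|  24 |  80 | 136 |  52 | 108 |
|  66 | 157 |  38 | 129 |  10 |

Yes

Row 1: 143 + 59 + 115 + (-4) + 87 = 400.
Row 2: 45 + 101 + 17 + 73 + 164 = 400.
Row 3: 122 + 3 + 94 + 150 + 31 = 400.
Row 4: 24 + 80 + 136 + 52 + 108 = 400.
Row 5: 66 + 157 + 38 + 129 + 10 = 400.
Column 1: 143 + 45 + 122 + 24 + 66 = 400.
Column 2: 59 + 101 + 3 + 80 + 157 = 400.
Column 3: 115 + 17 + 94 + 136 + 38 = 400.
Column 4: -4 + 73 + 150 + 52 + 129 = 400.
Column 5: 87 + 164 + 31 + 108 + 10 = 400.
Main diagonal: 143 + 101 + 94 + 52 + 10 = 400.
Anti-diagonal: 87 + 73 + 94 + 80 + 66 = 400.
All lines sum to 400.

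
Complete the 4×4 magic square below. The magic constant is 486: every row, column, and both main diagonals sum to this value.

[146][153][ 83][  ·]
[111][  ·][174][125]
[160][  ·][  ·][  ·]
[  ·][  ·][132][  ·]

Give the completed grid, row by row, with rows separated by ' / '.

146 153 83 104 / 111 76 174 125 / 160 139 97 90 / 69 118 132 167

Row 1: 146 + 153 + 83 + ? = 486, so (1,4) = 104.
Row 2 needs 486; the known cells sum to 410, so (2,2) = 76.
The remaining cell in column 1 is (4,1) = 486 − 417 = 69.
From column 3, 486 − (83 + 174 + 132) gives (3,3) = 97.
Main diagonal needs 486; the known cells sum to 319, so (4,4) = 167.
The remaining cell in anti-diagonal is (3,2) = 486 − 347 = 139.
Row 3 must total 486; the given cells sum to 396, so (3,4) = 90.
Row 4 must total 486; the given cells sum to 368, so (4,2) = 118.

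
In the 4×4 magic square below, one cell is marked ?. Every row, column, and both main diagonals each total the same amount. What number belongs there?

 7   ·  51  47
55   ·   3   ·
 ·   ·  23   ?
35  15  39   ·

Column 3 is complete and sums to 116; that is the magic constant.
Row 1 needs 116; the known cells sum to 105, so (1,2) = 11.
Row 4: 35 + 15 + 39 + ? = 116, so (4,4) = 27.
From column 1, 116 − (7 + 55 + 35) gives (3,1) = 19.
From main diagonal, 116 − (7 + 23 + 27) gives (2,2) = 59.
Using anti-diagonal: 47 + 3 + 35 + ? → (3,2) = 116 − 85 = 31.
From row 2, 116 − (55 + 59 + 3) gives (2,4) = -1.
Row 3 needs 116; the known cells sum to 73, so (3,4) = 43.

43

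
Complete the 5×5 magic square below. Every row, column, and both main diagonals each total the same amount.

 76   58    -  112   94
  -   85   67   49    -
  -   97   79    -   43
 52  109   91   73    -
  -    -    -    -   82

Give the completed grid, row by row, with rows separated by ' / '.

76 58 55 112 94 / 88 85 67 49 106 / 115 97 79 61 43 / 52 109 91 73 70 / 64 46 103 100 82

Main diagonal is already complete: 76 + 85 + 79 + 73 + 82 = 395, so that is the magic constant.
From row 1, 395 − (76 + 58 + 112 + 94) gives (1,3) = 55.
From row 4, 395 − (52 + 109 + 91 + 73) gives (4,5) = 70.
Column 2 must total 395; the given cells sum to 349, so (5,2) = 46.
Column 3 needs 395; the known cells sum to 292, so (5,3) = 103.
Using column 5: 94 + 43 + 70 + 82 + ? → (2,5) = 395 − 289 = 106.
From anti-diagonal, 395 − (94 + 49 + 79 + 109) gives (5,1) = 64.
Using row 2: 85 + 67 + 49 + 106 + ? → (2,1) = 395 − 307 = 88.
Row 5 needs 395; the known cells sum to 295, so (5,4) = 100.
Column 1: 76 + 88 + 52 + 64 + ? = 395, so (3,1) = 115.
Column 4: 112 + 49 + 73 + 100 + ? = 395, so (3,4) = 61.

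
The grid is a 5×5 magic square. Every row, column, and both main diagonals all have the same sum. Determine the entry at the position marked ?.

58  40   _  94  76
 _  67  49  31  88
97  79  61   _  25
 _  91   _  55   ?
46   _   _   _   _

Anti-diagonal is complete and sums to 305; that is the magic constant.
Row 1: 58 + 40 + 94 + 76 + ? = 305, so (1,3) = 37.
From row 2, 305 − (67 + 49 + 31 + 88) gives (2,1) = 70.
From row 3, 305 − (97 + 79 + 61 + 25) gives (3,4) = 43.
Column 1 must total 305; the given cells sum to 271, so (4,1) = 34.
Column 2 must total 305; the given cells sum to 277, so (5,2) = 28.
Column 4 must total 305; the given cells sum to 223, so (5,4) = 82.
Using main diagonal: 58 + 67 + 61 + 55 + ? → (5,5) = 305 − 241 = 64.
Using row 5: 46 + 28 + 82 + 64 + ? → (5,3) = 305 − 220 = 85.
Using column 3: 37 + 49 + 61 + 85 + ? → (4,3) = 305 − 232 = 73.
The remaining cell in column 5 is (4,5) = 305 − 253 = 52.

52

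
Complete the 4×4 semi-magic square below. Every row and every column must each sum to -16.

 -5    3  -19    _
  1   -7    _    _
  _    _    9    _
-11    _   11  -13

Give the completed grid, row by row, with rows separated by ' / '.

-5 3 -19 5 / 1 -7 -17 7 / -1 -9 9 -15 / -11 -3 11 -13

Row 1 must total -16; the given cells sum to -21, so (1,4) = 5.
The remaining cell in row 4 is (4,2) = -16 − (-13) = -3.
Column 1: -5 + 1 + (-11) + ? = -16, so (3,1) = -1.
The remaining cell in column 2 is (3,2) = -16 − (-7) = -9.
From column 3, -16 − (-19 + 9 + 11) gives (2,3) = -17.
Row 2 needs -16; the known cells sum to -23, so (2,4) = 7.
Row 3: -1 + (-9) + 9 + ? = -16, so (3,4) = -15.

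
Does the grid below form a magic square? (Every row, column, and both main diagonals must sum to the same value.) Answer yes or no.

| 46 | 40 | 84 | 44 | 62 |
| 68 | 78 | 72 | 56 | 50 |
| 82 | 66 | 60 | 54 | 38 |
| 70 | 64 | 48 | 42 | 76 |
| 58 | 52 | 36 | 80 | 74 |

Row 1: 46 + 40 + 84 + 44 + 62 = 276.
Row 2: 68 + 78 + 72 + 56 + 50 = 324.
Row 3: 82 + 66 + 60 + 54 + 38 = 300.
Row 4: 70 + 64 + 48 + 42 + 76 = 300.
Row 5: 58 + 52 + 36 + 80 + 74 = 300.
Column 1: 46 + 68 + 82 + 70 + 58 = 324.
Column 2: 40 + 78 + 66 + 64 + 52 = 300.
Column 3: 84 + 72 + 60 + 48 + 36 = 300.
Column 4: 44 + 56 + 54 + 42 + 80 = 276.
Column 5: 62 + 50 + 38 + 76 + 74 = 300.
Main diagonal: 46 + 78 + 60 + 42 + 74 = 300.
Anti-diagonal: 62 + 56 + 60 + 64 + 58 = 300.

No — column 3 sums to 300 but column 1 sums to 324.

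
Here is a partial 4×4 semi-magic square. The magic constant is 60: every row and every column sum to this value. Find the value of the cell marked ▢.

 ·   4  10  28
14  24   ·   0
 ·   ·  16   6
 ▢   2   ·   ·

20

Row 1 needs 60; the known cells sum to 42, so (1,1) = 18.
Using row 2: 14 + 24 + 0 + ? → (2,3) = 60 − 38 = 22.
From column 2, 60 − (4 + 24 + 2) gives (3,2) = 30.
Column 3: 10 + 22 + 16 + ? = 60, so (4,3) = 12.
Column 4 needs 60; the known cells sum to 34, so (4,4) = 26.
Row 3 needs 60; the known cells sum to 52, so (3,1) = 8.
Using row 4: 2 + 12 + 26 + ? → (4,1) = 60 − 40 = 20.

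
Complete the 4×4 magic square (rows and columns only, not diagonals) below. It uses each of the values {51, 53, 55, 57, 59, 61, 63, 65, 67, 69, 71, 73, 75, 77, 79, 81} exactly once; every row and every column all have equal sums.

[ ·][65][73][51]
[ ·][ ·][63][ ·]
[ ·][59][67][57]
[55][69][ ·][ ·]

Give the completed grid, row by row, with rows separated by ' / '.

The 16 entries sum to 1056, so each line sums to 1056/4 = 264.
Row 1 must total 264; the given cells sum to 189, so (1,1) = 75.
Row 3 needs 264; the known cells sum to 183, so (3,1) = 81.
Using column 1: 75 + 81 + 55 + ? → (2,1) = 264 − 211 = 53.
Column 2 must total 264; the given cells sum to 193, so (2,2) = 71.
Column 3 needs 264; the known cells sum to 203, so (4,3) = 61.
The remaining cell in row 2 is (2,4) = 264 − 187 = 77.
Row 4 needs 264; the known cells sum to 185, so (4,4) = 79.

75 65 73 51 / 53 71 63 77 / 81 59 67 57 / 55 69 61 79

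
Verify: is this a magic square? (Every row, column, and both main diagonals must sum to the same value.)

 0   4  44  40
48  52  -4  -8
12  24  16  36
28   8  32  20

Row 1: 0 + 4 + 44 + 40 = 88.
Row 2: 48 + 52 + (-4) + (-8) = 88.
Row 3: 12 + 24 + 16 + 36 = 88.
Row 4: 28 + 8 + 32 + 20 = 88.
Column 1: 0 + 48 + 12 + 28 = 88.
Column 2: 4 + 52 + 24 + 8 = 88.
Column 3: 44 + (-4) + 16 + 32 = 88.
Column 4: 40 + (-8) + 36 + 20 = 88.
Main diagonal: 0 + 52 + 16 + 20 = 88.
Anti-diagonal: 40 + (-4) + 24 + 28 = 88.
All lines sum to 88.

Yes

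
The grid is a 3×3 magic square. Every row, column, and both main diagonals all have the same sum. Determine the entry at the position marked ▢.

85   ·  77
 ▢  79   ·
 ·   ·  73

Main diagonal is complete and sums to 237; that is the magic constant.
Row 1 needs 237; the known cells sum to 162, so (1,2) = 75.
Column 2: 75 + 79 + ? = 237, so (3,2) = 83.
Column 3 needs 237; the known cells sum to 150, so (2,3) = 87.
Anti-diagonal must total 237; the given cells sum to 156, so (3,1) = 81.
The remaining cell in row 2 is (2,1) = 237 − 166 = 71.

71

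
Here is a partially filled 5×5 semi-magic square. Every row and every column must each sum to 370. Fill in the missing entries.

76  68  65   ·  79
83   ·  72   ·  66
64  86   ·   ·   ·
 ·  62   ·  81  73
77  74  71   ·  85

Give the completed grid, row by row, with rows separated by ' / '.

Using row 1: 76 + 68 + 65 + 79 + ? → (1,4) = 370 − 288 = 82.
Row 5 needs 370; the known cells sum to 307, so (5,4) = 63.
Using column 1: 76 + 83 + 64 + 77 + ? → (4,1) = 370 − 300 = 70.
Column 2: 68 + 86 + 62 + 74 + ? = 370, so (2,2) = 80.
Column 5 must total 370; the given cells sum to 303, so (3,5) = 67.
Row 2: 83 + 80 + 72 + 66 + ? = 370, so (2,4) = 69.
From row 4, 370 − (70 + 62 + 81 + 73) gives (4,3) = 84.
From column 3, 370 − (65 + 72 + 84 + 71) gives (3,3) = 78.
From column 4, 370 − (82 + 69 + 81 + 63) gives (3,4) = 75.

76 68 65 82 79 / 83 80 72 69 66 / 64 86 78 75 67 / 70 62 84 81 73 / 77 74 71 63 85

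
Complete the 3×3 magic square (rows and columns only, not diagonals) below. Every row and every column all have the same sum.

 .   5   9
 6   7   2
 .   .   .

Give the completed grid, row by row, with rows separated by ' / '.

1 5 9 / 6 7 2 / 8 3 4

Row 2 is already complete: 6 + 7 + 2 = 15, so that is the magic constant.
Row 1 must total 15; the given cells sum to 14, so (1,1) = 1.
Column 1 must total 15; the given cells sum to 7, so (3,1) = 8.
Column 2 must total 15; the given cells sum to 12, so (3,2) = 3.
Column 3 needs 15; the known cells sum to 11, so (3,3) = 4.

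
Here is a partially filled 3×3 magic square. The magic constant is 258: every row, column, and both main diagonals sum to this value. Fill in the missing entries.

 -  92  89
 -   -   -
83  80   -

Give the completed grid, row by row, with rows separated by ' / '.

77 92 89 / 98 86 74 / 83 80 95

Row 1 must total 258; the given cells sum to 181, so (1,1) = 77.
Using row 3: 83 + 80 + ? → (3,3) = 258 − 163 = 95.
From column 1, 258 − (77 + 83) gives (2,1) = 98.
Column 2 needs 258; the known cells sum to 172, so (2,2) = 86.
From column 3, 258 − (89 + 95) gives (2,3) = 74.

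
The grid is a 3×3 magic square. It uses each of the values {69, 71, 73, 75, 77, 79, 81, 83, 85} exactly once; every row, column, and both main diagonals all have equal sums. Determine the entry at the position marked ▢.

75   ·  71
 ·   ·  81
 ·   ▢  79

The 9 entries sum to 693, so each line sums to 693/3 = 231.
Row 1 must total 231; the given cells sum to 146, so (1,2) = 85.
Main diagonal: 75 + 79 + ? = 231, so (2,2) = 77.
Using anti-diagonal: 71 + 77 + ? → (3,1) = 231 − 148 = 83.
The remaining cell in row 2 is (2,1) = 231 − 158 = 73.
Row 3 needs 231; the known cells sum to 162, so (3,2) = 69.

69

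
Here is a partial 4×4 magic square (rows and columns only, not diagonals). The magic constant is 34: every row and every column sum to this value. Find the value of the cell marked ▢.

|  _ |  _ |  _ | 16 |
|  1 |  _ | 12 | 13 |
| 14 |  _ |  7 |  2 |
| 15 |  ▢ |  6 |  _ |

10

Row 2 needs 34; the known cells sum to 26, so (2,2) = 8.
The remaining cell in row 3 is (3,2) = 34 − 23 = 11.
From column 1, 34 − (1 + 14 + 15) gives (1,1) = 4.
Using column 3: 12 + 7 + 6 + ? → (1,3) = 34 − 25 = 9.
Using column 4: 16 + 13 + 2 + ? → (4,4) = 34 − 31 = 3.
Row 1 needs 34; the known cells sum to 29, so (1,2) = 5.
Row 4 must total 34; the given cells sum to 24, so (4,2) = 10.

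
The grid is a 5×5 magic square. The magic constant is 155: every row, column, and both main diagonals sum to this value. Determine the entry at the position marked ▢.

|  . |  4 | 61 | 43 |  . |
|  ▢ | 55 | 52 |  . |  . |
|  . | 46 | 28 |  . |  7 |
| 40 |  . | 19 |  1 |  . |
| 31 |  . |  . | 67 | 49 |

-2

From column 3, 155 − (61 + 52 + 28 + 19) gives (5,3) = -5.
Main diagonal: 55 + 28 + 1 + 49 + ? = 155, so (1,1) = 22.
Row 1: 22 + 4 + 61 + 43 + ? = 155, so (1,5) = 25.
From row 5, 155 − (31 + (-5) + 67 + 49) gives (5,2) = 13.
The remaining cell in column 2 is (4,2) = 155 − 118 = 37.
Anti-diagonal: 25 + 28 + 37 + 31 + ? = 155, so (2,4) = 34.
Row 4 must total 155; the given cells sum to 97, so (4,5) = 58.
Column 4: 43 + 34 + 1 + 67 + ? = 155, so (3,4) = 10.
The remaining cell in column 5 is (2,5) = 155 − 139 = 16.
The remaining cell in row 2 is (2,1) = 155 − 157 = -2.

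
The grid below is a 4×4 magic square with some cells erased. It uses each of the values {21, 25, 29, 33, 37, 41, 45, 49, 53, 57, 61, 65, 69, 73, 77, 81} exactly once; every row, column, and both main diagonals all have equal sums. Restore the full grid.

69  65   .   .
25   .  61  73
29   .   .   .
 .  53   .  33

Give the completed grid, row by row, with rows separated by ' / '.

69 65 49 21 / 25 45 61 73 / 29 41 57 77 / 81 53 37 33

The 16 entries sum to 816, so each line sums to 816/4 = 204.
Using row 2: 25 + 61 + 73 + ? → (2,2) = 204 − 159 = 45.
From column 1, 204 − (69 + 25 + 29) gives (4,1) = 81.
From column 2, 204 − (65 + 45 + 53) gives (3,2) = 41.
Main diagonal: 69 + 45 + 33 + ? = 204, so (3,3) = 57.
From anti-diagonal, 204 − (61 + 41 + 81) gives (1,4) = 21.
Row 1 must total 204; the given cells sum to 155, so (1,3) = 49.
Row 3 needs 204; the known cells sum to 127, so (3,4) = 77.
Row 4 needs 204; the known cells sum to 167, so (4,3) = 37.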